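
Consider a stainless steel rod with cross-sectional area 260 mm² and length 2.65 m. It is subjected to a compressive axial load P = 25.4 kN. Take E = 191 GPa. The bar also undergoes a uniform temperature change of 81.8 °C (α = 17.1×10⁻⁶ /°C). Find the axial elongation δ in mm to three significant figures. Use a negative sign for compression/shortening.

δ_mech = NL/(AE) = -25400·2650/(260·191000) = -1.355 mm.
δ_thermal = αLΔT = 17.1e-6·2650·81.8 = 3.707 mm.
δ = δ_mech + δ_thermal = 2.351 mm.

2.35 mm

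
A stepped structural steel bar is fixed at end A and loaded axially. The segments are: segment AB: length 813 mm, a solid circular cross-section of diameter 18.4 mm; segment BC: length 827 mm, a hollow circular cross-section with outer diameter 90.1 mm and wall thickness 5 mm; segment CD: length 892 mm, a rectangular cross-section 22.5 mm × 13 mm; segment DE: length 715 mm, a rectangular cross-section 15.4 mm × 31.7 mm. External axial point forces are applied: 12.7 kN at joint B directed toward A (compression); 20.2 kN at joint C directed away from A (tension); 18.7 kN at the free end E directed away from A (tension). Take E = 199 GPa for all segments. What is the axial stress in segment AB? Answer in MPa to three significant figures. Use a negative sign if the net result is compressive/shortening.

98.5 MPa

Internal axial forces (sectioning from the free end, tension +): N_DE = 18.7 kN, N_CD = 18.7 kN, N_BC = 38.9 kN, N_AB = 26.2 kN.
A_AB = 265.9 mm².
σ_AB = N_AB/A_AB = 26200/265.9 = 98.53 MPa.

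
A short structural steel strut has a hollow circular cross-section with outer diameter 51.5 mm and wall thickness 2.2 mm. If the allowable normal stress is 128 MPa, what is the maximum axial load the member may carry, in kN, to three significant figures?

A = 340.7 mm².
P_max = σ_allow · A = 128 · 340.7 = 43610 N = 43.61 kN.

43.6 kN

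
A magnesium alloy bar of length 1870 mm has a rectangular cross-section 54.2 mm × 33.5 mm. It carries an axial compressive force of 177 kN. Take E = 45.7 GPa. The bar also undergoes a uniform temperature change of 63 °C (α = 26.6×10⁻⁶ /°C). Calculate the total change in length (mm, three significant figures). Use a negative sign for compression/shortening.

-0.855 mm

A = 1816 mm².
δ_mech = NL/(AE) = -177000·1870/(1816·45700) = -3.989 mm.
δ_thermal = αLΔT = 26.6e-6·1870·63 = 3.134 mm.
δ = δ_mech + δ_thermal = -0.8552 mm.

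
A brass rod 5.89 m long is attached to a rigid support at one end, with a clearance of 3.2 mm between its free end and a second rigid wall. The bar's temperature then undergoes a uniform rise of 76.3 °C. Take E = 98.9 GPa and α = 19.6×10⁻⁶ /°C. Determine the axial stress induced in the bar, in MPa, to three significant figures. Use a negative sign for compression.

-94.2 MPa

Free thermal expansion αLΔT = 19.6e-6 · 5890 · 76.3 = 8.808 mm.
The walls engage after the gap closes; constrained expansion = 8.808 − 3.2 = 5.608 mm.
The walls impose strain ε = −(5.608)/5890 = -9.5219e-04; σ = Eε = 98900 · -9.5219e-04 = -94.17 MPa.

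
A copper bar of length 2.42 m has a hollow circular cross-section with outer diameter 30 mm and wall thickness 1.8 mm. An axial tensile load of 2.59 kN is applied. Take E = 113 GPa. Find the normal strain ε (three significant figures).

A = 159.5 mm².
σ = N/A = 16.24 MPa; ε = σ/E = 16.24/113000 = 1.437e-04.

1.44e-04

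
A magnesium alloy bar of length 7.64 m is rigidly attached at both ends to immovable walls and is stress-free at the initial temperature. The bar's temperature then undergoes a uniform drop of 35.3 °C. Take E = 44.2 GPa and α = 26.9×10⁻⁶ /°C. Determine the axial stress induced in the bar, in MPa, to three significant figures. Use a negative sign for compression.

Free thermal expansion αLΔT = 26.9e-6 · 7640 · -35.3 = -7.255 mm.
The walls impose strain ε = −(-7.255)/7640 = 9.4957e-04; σ = Eε = 44200 · 9.4957e-04 = 41.97 MPa.

42.0 MPa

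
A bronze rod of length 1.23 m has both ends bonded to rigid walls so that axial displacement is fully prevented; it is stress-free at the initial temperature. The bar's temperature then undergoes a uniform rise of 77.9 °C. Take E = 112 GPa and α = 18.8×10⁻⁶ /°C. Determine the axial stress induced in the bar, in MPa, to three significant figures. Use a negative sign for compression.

-164 MPa

Free thermal expansion αLΔT = 18.8e-6 · 1230 · 77.9 = 1.801 mm.
The walls impose strain ε = −(1.801)/1230 = -1.4645e-03; σ = Eε = 112000 · -1.4645e-03 = -164 MPa.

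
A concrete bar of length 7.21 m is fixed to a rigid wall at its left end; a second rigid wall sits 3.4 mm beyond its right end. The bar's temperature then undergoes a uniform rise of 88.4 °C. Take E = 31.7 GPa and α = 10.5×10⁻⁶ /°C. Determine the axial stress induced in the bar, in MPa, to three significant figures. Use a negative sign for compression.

Free thermal expansion αLΔT = 10.5e-6 · 7210 · 88.4 = 6.692 mm.
The walls engage after the gap closes; constrained expansion = 6.692 − 3.4 = 3.292 mm.
The walls impose strain ε = −(3.292)/7210 = -4.5663e-04; σ = Eε = 31700 · -4.5663e-04 = -14.48 MPa.

-14.5 MPa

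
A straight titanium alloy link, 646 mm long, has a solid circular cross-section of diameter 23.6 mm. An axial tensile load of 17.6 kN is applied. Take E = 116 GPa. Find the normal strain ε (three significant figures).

A = 437.4 mm².
σ = N/A = 40.23 MPa; ε = σ/E = 40.23/116000 = 3.468e-04.

3.47e-04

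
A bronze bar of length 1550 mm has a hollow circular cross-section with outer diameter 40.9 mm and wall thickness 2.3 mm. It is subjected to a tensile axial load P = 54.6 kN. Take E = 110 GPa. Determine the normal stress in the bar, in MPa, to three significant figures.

A = 278.9 mm².
σ = N/A = 54600/278.9 = 195.8 MPa.

196 MPa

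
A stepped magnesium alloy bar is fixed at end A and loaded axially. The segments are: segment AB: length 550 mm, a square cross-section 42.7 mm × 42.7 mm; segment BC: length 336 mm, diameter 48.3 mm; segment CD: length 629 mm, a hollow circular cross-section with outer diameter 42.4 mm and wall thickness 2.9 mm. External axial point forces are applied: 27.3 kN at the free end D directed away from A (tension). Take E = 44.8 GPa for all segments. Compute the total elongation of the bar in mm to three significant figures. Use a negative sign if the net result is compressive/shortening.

Internal axial forces (sectioning from the free end, tension +): N_CD = 27.3 kN, N_BC = 27.3 kN, N_AB = 27.3 kN.
A_AB = 1823 mm².
A_BC = 1832 mm².
A_CD = 359.9 mm².
δ_AB = 27300·550/(1823·44800) = 0.1838 mm
δ_BC = 27300·336/(1832·44800) = 0.1117 mm
δ_CD = 27300·629/(359.9·44800) = 1.065 mm
δ = Σδ_i = 1.361 mm.

1.36 mm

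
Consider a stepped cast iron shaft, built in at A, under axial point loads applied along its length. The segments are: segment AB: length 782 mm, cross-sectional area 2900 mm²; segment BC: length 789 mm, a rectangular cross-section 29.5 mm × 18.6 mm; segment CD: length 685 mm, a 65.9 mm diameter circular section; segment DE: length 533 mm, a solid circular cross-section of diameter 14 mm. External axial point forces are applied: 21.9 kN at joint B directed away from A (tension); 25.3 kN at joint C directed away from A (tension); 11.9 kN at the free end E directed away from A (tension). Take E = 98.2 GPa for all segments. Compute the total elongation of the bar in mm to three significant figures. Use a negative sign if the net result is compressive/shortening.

1.15 mm

Internal axial forces (sectioning from the free end, tension +): N_DE = 11.9 kN, N_CD = 11.9 kN, N_BC = 37.2 kN, N_AB = 59.1 kN.
A_BC = 548.7 mm².
A_CD = 3411 mm².
A_DE = 153.9 mm².
δ_AB = 59100·782/(2900·98200) = 0.1623 mm
δ_BC = 37200·789/(548.7·98200) = 0.5447 mm
δ_CD = 11900·685/(3411·98200) = 0.02434 mm
δ_DE = 11900·533/(153.9·98200) = 0.4196 mm
δ = Σδ_i = 1.151 mm.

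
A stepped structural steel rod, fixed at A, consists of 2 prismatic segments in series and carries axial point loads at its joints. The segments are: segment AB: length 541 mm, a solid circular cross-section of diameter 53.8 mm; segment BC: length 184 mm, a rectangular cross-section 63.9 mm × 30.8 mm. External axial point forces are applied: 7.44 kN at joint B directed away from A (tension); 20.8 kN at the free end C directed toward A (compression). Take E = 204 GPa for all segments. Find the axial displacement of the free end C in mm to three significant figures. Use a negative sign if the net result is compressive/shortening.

Internal axial forces (sectioning from the free end, tension +): N_BC = -20.8 kN, N_AB = -13.36 kN.
A_AB = 2273 mm².
A_BC = 1968 mm².
δ_AB = -13360·541/(2273·204000) = -0.01559 mm
δ_BC = -20800·184/(1968·204000) = -0.009532 mm
δ = Σδ_i = -0.02512 mm.

-0.0251 mm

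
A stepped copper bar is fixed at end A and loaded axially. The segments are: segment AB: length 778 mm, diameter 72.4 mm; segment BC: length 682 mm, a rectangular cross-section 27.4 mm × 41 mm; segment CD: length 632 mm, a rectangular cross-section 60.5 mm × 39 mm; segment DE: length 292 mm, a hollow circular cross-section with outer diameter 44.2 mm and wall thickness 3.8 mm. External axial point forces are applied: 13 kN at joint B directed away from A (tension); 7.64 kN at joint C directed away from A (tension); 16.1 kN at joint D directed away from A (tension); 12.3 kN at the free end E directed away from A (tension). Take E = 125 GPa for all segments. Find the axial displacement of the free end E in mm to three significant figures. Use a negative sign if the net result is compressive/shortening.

0.370 mm

Internal axial forces (sectioning from the free end, tension +): N_DE = 12.3 kN, N_CD = 28.4 kN, N_BC = 36.04 kN, N_AB = 49.04 kN.
A_AB = 4117 mm².
A_BC = 1123 mm².
A_CD = 2360 mm².
A_DE = 482.3 mm².
δ_AB = 49040·778/(4117·125000) = 0.07414 mm
δ_BC = 36040·682/(1123·125000) = 0.175 mm
δ_CD = 28400·632/(2360·125000) = 0.06086 mm
δ_DE = 12300·292/(482.3·125000) = 0.05957 mm
δ = Σδ_i = 0.3696 mm.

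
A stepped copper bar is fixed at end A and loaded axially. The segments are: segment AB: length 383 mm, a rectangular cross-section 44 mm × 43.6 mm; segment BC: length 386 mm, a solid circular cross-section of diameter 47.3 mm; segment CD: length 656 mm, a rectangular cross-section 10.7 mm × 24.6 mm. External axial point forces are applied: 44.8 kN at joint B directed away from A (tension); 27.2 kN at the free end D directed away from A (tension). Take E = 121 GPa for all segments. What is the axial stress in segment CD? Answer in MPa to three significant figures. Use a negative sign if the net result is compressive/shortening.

Internal axial forces (sectioning from the free end, tension +): N_CD = 27.2 kN, N_BC = 27.2 kN, N_AB = 72 kN.
A_CD = 263.2 mm².
σ_CD = N_CD/A_CD = 27200/263.2 = 103.3 MPa.

103 MPa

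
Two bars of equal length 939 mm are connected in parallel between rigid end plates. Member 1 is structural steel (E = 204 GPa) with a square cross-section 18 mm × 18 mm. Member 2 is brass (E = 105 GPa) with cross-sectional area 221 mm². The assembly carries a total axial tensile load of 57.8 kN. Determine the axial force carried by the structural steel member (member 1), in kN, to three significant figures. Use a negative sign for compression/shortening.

42.8 kN

A_1 = 324 mm².
Equal strain + equilibrium ⇒ each member carries load in proportion to AE: A₁E₁ = 66100000 N, A₂E₂ = 23200000 N, ΣAE = 89300000 N.
F₁ = P·A₁E₁/ΣAE = 57800·66100000/89300000 = 42780 N.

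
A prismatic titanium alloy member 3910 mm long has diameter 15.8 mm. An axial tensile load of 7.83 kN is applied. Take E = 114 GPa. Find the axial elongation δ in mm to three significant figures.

A = 196.1 mm².
δ_mech = NL/(AE) = 7830·3910/(196.1·114000) = 1.37 mm.

1.37 mm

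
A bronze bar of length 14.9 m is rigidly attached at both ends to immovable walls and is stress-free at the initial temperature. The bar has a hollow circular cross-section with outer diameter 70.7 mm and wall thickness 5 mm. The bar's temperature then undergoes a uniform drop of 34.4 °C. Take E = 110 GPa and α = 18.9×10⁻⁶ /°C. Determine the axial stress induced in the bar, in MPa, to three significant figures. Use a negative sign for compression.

71.5 MPa

Free thermal expansion αLΔT = 18.9e-6 · 14900 · -34.4 = -9.687 mm.
The walls impose strain ε = −(-9.687)/14900 = 6.5016e-04; σ = Eε = 110000 · 6.5016e-04 = 71.52 MPa.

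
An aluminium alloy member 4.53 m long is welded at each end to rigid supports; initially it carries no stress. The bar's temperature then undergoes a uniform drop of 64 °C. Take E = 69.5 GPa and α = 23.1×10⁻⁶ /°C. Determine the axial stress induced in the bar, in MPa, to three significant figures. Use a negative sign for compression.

103 MPa

Free thermal expansion αLΔT = 23.1e-6 · 4530 · -64 = -6.697 mm.
The walls impose strain ε = −(-6.697)/4530 = 1.4784e-03; σ = Eε = 69500 · 1.4784e-03 = 102.7 MPa.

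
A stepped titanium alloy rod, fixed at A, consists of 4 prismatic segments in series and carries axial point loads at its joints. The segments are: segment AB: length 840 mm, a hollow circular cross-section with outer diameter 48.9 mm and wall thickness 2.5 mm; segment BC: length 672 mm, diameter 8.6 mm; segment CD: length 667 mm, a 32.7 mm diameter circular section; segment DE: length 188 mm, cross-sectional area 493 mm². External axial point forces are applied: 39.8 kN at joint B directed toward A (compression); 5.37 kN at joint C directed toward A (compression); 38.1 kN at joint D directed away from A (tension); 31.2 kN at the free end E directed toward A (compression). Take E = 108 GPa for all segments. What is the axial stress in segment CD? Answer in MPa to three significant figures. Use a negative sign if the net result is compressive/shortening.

Internal axial forces (sectioning from the free end, tension +): N_DE = -31.2 kN, N_CD = 6.9 kN, N_BC = 1.53 kN, N_AB = -38.27 kN.
A_CD = 839.8 mm².
σ_CD = N_CD/A_CD = 6900/839.8 = 8.216 MPa.

8.22 MPa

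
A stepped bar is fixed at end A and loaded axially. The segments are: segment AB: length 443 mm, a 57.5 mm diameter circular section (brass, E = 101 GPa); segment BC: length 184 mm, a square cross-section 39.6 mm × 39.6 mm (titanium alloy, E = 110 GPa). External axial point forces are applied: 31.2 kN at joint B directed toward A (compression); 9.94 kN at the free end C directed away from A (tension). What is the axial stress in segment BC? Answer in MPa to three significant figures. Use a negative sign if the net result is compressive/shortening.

Internal axial forces (sectioning from the free end, tension +): N_BC = 9.94 kN, N_AB = -21.26 kN.
A_BC = 1568 mm².
σ_BC = N_BC/A_BC = 9940/1568 = 6.339 MPa.

6.34 MPa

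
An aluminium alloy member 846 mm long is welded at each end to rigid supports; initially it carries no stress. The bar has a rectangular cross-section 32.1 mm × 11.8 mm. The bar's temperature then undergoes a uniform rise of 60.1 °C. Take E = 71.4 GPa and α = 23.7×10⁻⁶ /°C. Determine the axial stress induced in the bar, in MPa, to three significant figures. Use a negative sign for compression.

-102 MPa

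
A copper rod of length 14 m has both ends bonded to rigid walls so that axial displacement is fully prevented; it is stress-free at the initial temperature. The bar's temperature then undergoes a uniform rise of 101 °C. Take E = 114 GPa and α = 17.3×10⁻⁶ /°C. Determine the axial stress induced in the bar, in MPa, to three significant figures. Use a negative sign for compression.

-199 MPa

Free thermal expansion αLΔT = 17.3e-6 · 14000 · 101 = 24.46 mm.
The walls impose strain ε = −(24.46)/14000 = -1.7473e-03; σ = Eε = 114000 · -1.7473e-03 = -199.2 MPa.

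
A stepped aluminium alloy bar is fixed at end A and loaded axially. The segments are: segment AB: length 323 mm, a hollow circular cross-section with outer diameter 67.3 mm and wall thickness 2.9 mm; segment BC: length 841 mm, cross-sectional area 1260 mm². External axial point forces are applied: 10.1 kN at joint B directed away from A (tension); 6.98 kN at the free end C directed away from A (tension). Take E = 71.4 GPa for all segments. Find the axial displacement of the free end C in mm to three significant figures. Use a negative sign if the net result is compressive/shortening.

Internal axial forces (sectioning from the free end, tension +): N_BC = 6.98 kN, N_AB = 17.08 kN.
A_AB = 586.7 mm².
δ_AB = 17080·323/(586.7·71400) = 0.1317 mm
δ_BC = 6980·841/(1260·71400) = 0.06525 mm
δ = Σδ_i = 0.1969 mm.

0.197 mm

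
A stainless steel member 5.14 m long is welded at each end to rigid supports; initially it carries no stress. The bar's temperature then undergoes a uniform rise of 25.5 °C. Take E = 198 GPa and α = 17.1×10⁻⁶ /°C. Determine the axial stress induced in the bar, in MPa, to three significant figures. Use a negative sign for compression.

-86.3 MPa

Free thermal expansion αLΔT = 17.1e-6 · 5140 · 25.5 = 2.241 mm.
The walls impose strain ε = −(2.241)/5140 = -4.3605e-04; σ = Eε = 198000 · -4.3605e-04 = -86.34 MPa.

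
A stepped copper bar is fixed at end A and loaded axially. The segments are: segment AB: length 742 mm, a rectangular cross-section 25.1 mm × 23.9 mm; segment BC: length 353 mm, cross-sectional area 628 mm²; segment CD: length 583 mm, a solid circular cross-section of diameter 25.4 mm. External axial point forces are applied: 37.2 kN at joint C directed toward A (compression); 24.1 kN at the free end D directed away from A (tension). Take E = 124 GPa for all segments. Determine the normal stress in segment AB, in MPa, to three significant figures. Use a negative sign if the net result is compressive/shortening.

Internal axial forces (sectioning from the free end, tension +): N_CD = 24.1 kN, N_BC = -13.1 kN, N_AB = -13.1 kN.
A_AB = 599.9 mm².
σ_AB = N_AB/A_AB = -13100/599.9 = -21.84 MPa.

-21.8 MPa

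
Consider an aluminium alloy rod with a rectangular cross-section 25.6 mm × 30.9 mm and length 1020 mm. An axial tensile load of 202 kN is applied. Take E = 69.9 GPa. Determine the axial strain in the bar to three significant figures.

A = 791 mm².
σ = N/A = 255.4 MPa; ε = σ/E = 255.4/69900 = 3.653e-03.

0.00365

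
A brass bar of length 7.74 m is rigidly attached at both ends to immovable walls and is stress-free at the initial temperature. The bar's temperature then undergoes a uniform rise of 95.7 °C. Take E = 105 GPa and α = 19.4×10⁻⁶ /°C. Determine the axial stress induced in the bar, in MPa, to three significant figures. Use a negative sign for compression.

-195 MPa

Free thermal expansion αLΔT = 19.4e-6 · 7740 · 95.7 = 14.37 mm.
The walls impose strain ε = −(14.37)/7740 = -1.8566e-03; σ = Eε = 105000 · -1.8566e-03 = -194.9 MPa.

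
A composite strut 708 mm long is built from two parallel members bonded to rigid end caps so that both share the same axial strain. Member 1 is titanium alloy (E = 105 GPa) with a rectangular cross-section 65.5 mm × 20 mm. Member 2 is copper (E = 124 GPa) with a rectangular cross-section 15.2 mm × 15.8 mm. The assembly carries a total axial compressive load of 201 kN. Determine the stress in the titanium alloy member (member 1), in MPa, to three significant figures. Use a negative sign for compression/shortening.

A_1 = 1310 mm².
A_2 = 240.2 mm².
Equal strain + equilibrium ⇒ each member carries load in proportion to AE: A₁E₁ = 137600000 N, A₂E₂ = 29780000 N, ΣAE = 167300000 N.
σ₁ = P·E₁/ΣAE = -201000·105000/167300000 = -126.1 MPa.

-126 MPa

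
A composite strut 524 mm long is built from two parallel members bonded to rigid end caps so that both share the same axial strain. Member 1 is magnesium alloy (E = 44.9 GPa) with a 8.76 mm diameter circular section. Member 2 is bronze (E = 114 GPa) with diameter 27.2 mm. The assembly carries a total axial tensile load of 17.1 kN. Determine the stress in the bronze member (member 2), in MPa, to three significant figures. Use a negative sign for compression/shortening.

28.3 MPa

A_1 = 60.27 mm².
A_2 = 581.1 mm².
Equal strain + equilibrium ⇒ each member carries load in proportion to AE: A₁E₁ = 2706000 N, A₂E₂ = 66240000 N, ΣAE = 68950000 N.
σ₂ = P·E₂/ΣAE = 17100·114000/68950000 = 28.27 MPa.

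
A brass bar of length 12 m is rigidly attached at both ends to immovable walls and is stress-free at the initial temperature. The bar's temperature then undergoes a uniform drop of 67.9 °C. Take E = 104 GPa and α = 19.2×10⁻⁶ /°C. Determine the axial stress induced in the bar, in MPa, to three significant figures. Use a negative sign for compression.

136 MPa

Free thermal expansion αLΔT = 19.2e-6 · 12000 · -67.9 = -15.64 mm.
The walls impose strain ε = −(-15.64)/12000 = 1.3037e-03; σ = Eε = 104000 · 1.3037e-03 = 135.6 MPa.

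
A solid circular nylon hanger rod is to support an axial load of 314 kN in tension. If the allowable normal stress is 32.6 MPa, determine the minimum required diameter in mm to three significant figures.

111 mm

Required area A ≥ P/σ_allow = 314000/32.6 = 9632 mm².
For a solid circular section, d ≥ √(4A/π) = 110.7 mm.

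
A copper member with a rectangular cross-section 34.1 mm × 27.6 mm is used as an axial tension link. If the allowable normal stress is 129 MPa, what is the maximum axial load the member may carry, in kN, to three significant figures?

121 kN

A = 941.2 mm².
P_max = σ_allow · A = 129 · 941.2 = 121400 N = 121.4 kN.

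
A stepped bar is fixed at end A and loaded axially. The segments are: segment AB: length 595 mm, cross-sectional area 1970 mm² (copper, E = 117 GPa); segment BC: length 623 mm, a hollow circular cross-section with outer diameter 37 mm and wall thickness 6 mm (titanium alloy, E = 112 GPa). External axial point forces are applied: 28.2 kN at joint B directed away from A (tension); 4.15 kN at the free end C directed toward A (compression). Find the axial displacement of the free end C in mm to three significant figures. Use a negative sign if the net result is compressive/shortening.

Internal axial forces (sectioning from the free end, tension +): N_BC = -4.15 kN, N_AB = 24.05 kN.
A_BC = 584.3 mm².
δ_AB = 24050·595/(1970·117000) = 0.06208 mm
δ_BC = -4150·623/(584.3·112000) = -0.03951 mm
δ = Σδ_i = 0.02258 mm.

0.0226 mm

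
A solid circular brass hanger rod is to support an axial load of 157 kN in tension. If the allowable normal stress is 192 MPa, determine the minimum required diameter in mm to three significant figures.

32.3 mm

Required area A ≥ P/σ_allow = 157000/192 = 817.7 mm².
For a solid circular section, d ≥ √(4A/π) = 32.27 mm.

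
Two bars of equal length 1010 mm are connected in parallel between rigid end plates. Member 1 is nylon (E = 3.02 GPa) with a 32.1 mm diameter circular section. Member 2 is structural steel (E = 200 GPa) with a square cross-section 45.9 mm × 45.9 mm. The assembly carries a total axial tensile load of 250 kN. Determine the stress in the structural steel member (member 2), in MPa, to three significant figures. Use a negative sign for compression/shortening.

118 MPa

A_1 = 809.3 mm².
A_2 = 2107 mm².
Equal strain + equilibrium ⇒ each member carries load in proportion to AE: A₁E₁ = 2444000 N, A₂E₂ = 421400000 N, ΣAE = 423800000 N.
σ₂ = P·E₂/ΣAE = 250000·200000/423800000 = 118 MPa.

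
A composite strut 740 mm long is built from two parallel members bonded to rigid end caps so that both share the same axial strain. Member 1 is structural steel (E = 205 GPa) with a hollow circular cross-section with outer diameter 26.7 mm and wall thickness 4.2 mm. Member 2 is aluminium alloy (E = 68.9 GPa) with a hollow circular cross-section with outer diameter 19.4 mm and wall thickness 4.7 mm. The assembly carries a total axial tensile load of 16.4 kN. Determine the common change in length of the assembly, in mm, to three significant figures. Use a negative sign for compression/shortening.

A_1 = 296.9 mm².
A_2 = 217.1 mm².
Equal strain + equilibrium ⇒ each member carries load in proportion to AE: A₁E₁ = 60860000 N, A₂E₂ = 14950000 N, ΣAE = 75820000 N.
δ = PL/ΣAE = 16400·740/75820000 = 0.1601 mm.

0.160 mm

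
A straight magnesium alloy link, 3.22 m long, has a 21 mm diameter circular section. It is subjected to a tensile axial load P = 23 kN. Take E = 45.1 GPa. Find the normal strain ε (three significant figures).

A = 346.4 mm².
σ = N/A = 66.4 MPa; ε = σ/E = 66.4/45100 = 1.472e-03.

0.00147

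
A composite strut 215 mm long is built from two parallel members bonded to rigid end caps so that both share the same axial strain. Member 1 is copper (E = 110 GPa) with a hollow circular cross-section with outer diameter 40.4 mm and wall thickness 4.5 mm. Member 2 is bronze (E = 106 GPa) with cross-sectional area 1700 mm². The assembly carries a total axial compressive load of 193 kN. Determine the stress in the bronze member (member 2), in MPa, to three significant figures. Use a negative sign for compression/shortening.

-86.7 MPa

A_1 = 507.5 mm².
Equal strain + equilibrium ⇒ each member carries load in proportion to AE: A₁E₁ = 55830000 N, A₂E₂ = 180200000 N, ΣAE = 236000000 N.
σ₂ = P·E₂/ΣAE = -193000·106000/236000000 = -86.68 MPa.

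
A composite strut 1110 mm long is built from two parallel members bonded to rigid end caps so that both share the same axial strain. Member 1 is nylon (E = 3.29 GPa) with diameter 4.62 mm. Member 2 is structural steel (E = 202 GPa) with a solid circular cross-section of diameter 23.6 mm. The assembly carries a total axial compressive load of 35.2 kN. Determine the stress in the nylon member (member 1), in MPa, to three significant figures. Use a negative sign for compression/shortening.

-1.31 MPa

A_1 = 16.76 mm².
A_2 = 437.4 mm².
Equal strain + equilibrium ⇒ each member carries load in proportion to AE: A₁E₁ = 55150 N, A₂E₂ = 88360000 N, ΣAE = 88420000 N.
σ₁ = P·E₁/ΣAE = -35200·3290/88420000 = -1.31 MPa.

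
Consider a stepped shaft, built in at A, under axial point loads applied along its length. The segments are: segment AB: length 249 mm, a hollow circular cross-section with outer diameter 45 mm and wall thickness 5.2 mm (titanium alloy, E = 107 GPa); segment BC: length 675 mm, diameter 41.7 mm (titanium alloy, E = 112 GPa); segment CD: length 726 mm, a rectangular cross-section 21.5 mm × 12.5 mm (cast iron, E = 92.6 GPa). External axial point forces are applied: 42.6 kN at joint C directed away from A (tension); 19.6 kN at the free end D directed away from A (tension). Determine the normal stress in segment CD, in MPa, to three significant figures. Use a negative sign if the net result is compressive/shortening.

Internal axial forces (sectioning from the free end, tension +): N_CD = 19.6 kN, N_BC = 62.2 kN, N_AB = 62.2 kN.
A_CD = 268.8 mm².
σ_CD = N_CD/A_CD = 19600/268.8 = 72.93 MPa.

72.9 MPa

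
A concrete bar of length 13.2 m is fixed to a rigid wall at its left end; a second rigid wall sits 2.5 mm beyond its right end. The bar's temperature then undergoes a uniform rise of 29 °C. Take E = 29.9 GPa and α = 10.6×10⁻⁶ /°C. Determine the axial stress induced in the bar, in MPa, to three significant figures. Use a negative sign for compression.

Free thermal expansion αLΔT = 10.6e-6 · 13200 · 29 = 4.058 mm.
The walls engage after the gap closes; constrained expansion = 4.058 − 2.5 = 1.558 mm.
The walls impose strain ε = −(1.558)/13200 = -1.1801e-04; σ = Eε = 29900 · -1.1801e-04 = -3.528 MPa.

-3.53 MPa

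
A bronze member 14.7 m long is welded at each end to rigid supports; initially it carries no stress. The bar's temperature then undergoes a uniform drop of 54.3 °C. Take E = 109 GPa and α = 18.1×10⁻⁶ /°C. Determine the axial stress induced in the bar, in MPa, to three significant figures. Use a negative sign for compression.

Free thermal expansion αLΔT = 18.1e-6 · 14700 · -54.3 = -14.45 mm.
The walls impose strain ε = −(-14.45)/14700 = 9.8283e-04; σ = Eε = 109000 · 9.8283e-04 = 107.1 MPa.

107 MPa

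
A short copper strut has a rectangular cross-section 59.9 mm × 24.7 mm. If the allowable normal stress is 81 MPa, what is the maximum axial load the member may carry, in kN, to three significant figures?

120 kN

A = 1480 mm².
P_max = σ_allow · A = 81 · 1480 = 119800 N = 119.8 kN.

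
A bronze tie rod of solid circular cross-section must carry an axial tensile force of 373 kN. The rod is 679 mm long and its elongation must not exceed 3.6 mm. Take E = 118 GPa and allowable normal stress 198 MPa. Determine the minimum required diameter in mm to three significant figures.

Required area A ≥ P/σ_allow = 373000/198 = 1884 mm².
For a solid circular section, d ≥ √(4A/π) = 48.98 mm.
Elongation limit: A ≥ PL/(Eδ_allow) = 373000·679/(118000·3.6) = 596.2 mm² ⇒ d ≥ 27.55 mm.
The stress limit governs.

49.0 mm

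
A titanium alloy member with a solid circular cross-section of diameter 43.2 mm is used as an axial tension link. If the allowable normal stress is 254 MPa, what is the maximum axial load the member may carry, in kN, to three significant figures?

A = 1466 mm².
P_max = σ_allow · A = 254 · 1466 = 372300 N = 372.3 kN.

372 kN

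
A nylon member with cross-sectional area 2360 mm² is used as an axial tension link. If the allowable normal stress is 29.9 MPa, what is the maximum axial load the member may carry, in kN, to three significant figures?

70.6 kN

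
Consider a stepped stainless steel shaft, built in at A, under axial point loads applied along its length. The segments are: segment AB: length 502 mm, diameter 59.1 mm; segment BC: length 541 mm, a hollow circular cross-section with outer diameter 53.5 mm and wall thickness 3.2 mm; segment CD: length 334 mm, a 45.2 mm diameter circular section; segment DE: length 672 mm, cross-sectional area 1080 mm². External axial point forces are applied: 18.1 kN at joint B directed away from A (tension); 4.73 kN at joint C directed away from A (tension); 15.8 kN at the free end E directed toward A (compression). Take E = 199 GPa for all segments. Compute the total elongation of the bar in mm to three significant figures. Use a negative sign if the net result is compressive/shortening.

-0.119 mm

Internal axial forces (sectioning from the free end, tension +): N_DE = -15.8 kN, N_CD = -15.8 kN, N_BC = -11.07 kN, N_AB = 7.03 kN.
A_AB = 2743 mm².
A_BC = 505.7 mm².
A_CD = 1605 mm².
δ_AB = 7030·502/(2743·199000) = 0.006465 mm
δ_BC = -11070·541/(505.7·199000) = -0.05951 mm
δ_CD = -15800·334/(1605·199000) = -0.01653 mm
δ_DE = -15800·672/(1080·199000) = -0.0494 mm
δ = Σδ_i = -0.119 mm.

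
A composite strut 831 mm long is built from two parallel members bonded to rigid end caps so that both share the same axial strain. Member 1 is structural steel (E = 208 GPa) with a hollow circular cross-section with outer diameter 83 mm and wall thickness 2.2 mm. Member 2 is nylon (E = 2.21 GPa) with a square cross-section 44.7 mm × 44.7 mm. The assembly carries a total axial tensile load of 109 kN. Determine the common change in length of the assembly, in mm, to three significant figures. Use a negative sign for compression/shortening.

0.751 mm

A_1 = 558.4 mm².
A_2 = 1998 mm².
Equal strain + equilibrium ⇒ each member carries load in proportion to AE: A₁E₁ = 116200000 N, A₂E₂ = 4416000 N, ΣAE = 120600000 N.
δ = PL/ΣAE = 109000·831/120600000 = 0.7512 mm.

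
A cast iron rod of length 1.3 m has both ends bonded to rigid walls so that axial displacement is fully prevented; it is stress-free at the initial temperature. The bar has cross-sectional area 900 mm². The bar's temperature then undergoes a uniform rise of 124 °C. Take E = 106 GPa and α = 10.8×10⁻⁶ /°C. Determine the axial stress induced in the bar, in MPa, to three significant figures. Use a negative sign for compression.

-142 MPa

Free thermal expansion αLΔT = 10.8e-6 · 1300 · 124 = 1.741 mm.
The walls impose strain ε = −(1.741)/1300 = -1.3392e-03; σ = Eε = 106000 · -1.3392e-03 = -142 MPa.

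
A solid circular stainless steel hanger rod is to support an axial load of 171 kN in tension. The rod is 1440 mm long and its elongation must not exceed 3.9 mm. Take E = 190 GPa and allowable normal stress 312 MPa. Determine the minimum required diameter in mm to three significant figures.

26.4 mm

Required area A ≥ P/σ_allow = 171000/312 = 548.1 mm².
For a solid circular section, d ≥ √(4A/π) = 26.42 mm.
Elongation limit: A ≥ PL/(Eδ_allow) = 171000·1440/(190000·3.9) = 332.3 mm² ⇒ d ≥ 20.57 mm.
The stress limit governs.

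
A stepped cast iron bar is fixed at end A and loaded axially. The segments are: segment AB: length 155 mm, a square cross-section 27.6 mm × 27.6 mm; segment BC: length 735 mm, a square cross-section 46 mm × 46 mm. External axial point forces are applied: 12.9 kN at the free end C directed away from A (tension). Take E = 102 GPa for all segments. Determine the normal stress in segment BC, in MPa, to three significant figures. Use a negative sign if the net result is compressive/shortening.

6.10 MPa

Internal axial forces (sectioning from the free end, tension +): N_BC = 12.9 kN, N_AB = 12.9 kN.
A_BC = 2116 mm².
σ_BC = N_BC/A_BC = 12900/2116 = 6.096 MPa.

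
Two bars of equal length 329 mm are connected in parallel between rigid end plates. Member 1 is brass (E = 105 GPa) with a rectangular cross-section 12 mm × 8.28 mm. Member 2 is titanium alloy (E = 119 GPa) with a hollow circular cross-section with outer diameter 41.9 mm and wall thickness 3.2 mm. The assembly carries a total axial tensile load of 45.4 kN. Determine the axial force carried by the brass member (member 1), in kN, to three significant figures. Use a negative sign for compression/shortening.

8.35 kN

A_1 = 99.36 mm².
A_2 = 389.1 mm².
Equal strain + equilibrium ⇒ each member carries load in proportion to AE: A₁E₁ = 10430000 N, A₂E₂ = 46300000 N, ΣAE = 56730000 N.
F₁ = P·A₁E₁/ΣAE = 45400·10430000/56730000 = 8349 N.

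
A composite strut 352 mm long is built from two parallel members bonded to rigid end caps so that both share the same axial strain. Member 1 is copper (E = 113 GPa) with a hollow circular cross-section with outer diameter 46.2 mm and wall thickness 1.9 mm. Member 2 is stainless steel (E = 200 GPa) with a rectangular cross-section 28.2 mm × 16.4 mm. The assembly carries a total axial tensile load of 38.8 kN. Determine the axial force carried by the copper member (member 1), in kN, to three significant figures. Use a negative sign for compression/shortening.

A_1 = 264.4 mm².
A_2 = 462.5 mm².
Equal strain + equilibrium ⇒ each member carries load in proportion to AE: A₁E₁ = 29880000 N, A₂E₂ = 92500000 N, ΣAE = 122400000 N.
F₁ = P·A₁E₁/ΣAE = 38800·29880000/122400000 = 9474 N.

9.47 kN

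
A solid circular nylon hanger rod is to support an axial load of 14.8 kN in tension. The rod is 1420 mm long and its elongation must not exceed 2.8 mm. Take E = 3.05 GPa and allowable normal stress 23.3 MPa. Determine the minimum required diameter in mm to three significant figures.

56.0 mm

Required area A ≥ P/σ_allow = 14800/23.3 = 635.2 mm².
For a solid circular section, d ≥ √(4A/π) = 28.44 mm.
Elongation limit: A ≥ PL/(Eδ_allow) = 14800·1420/(3050·2.8) = 2461 mm² ⇒ d ≥ 55.98 mm.
The elongation limit governs.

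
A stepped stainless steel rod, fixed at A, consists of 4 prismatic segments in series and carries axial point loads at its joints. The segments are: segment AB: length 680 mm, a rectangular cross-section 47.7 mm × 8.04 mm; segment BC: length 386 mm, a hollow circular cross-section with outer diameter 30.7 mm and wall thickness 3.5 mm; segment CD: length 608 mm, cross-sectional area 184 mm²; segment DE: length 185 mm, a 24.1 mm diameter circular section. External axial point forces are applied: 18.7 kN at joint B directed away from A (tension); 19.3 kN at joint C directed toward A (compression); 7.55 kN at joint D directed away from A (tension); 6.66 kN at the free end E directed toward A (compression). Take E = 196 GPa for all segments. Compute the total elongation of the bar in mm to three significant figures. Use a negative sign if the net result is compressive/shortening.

-0.117 mm

Internal axial forces (sectioning from the free end, tension +): N_DE = -6.66 kN, N_CD = 0.89 kN, N_BC = -18.41 kN, N_AB = 0.29 kN.
A_AB = 383.5 mm².
A_BC = 299.1 mm².
A_DE = 456.2 mm².
δ_AB = 290·680/(383.5·196000) = 0.002623 mm
δ_BC = -18410·386/(299.1·196000) = -0.1212 mm
δ_CD = 890·608/(184·196000) = 0.015 mm
δ_DE = -6660·185/(456.2·196000) = -0.01378 mm
δ = Σδ_i = -0.1174 mm.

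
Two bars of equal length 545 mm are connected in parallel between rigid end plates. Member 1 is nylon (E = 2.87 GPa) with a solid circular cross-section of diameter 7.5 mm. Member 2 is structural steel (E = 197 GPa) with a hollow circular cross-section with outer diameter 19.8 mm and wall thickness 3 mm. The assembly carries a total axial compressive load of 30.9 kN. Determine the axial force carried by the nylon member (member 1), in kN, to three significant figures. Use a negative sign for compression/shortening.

A_1 = 44.18 mm².
A_2 = 158.3 mm².
Equal strain + equilibrium ⇒ each member carries load in proportion to AE: A₁E₁ = 126800 N, A₂E₂ = 31190000 N, ΣAE = 31320000 N.
F₁ = P·A₁E₁/ΣAE = -30900·126800/31320000 = -125.1 N.

-0.125 kN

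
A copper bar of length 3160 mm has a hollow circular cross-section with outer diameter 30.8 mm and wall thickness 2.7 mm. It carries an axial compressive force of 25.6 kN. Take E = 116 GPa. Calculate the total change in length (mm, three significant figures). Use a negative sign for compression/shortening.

-2.93 mm

A = 238.4 mm².
δ_mech = NL/(AE) = -25600·3160/(238.4·116000) = -2.926 mm.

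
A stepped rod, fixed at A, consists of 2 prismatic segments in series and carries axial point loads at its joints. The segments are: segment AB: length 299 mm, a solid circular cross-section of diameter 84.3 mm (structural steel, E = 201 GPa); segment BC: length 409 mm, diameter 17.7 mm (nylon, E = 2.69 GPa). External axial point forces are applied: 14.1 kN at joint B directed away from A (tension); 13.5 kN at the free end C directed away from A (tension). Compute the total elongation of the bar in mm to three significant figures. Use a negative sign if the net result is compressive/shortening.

8.35 mm

Internal axial forces (sectioning from the free end, tension +): N_BC = 13.5 kN, N_AB = 27.6 kN.
A_AB = 5581 mm².
A_BC = 246.1 mm².
δ_AB = 27600·299/(5581·201000) = 0.007356 mm
δ_BC = 13500·409/(246.1·2690) = 8.342 mm
δ = Σδ_i = 8.349 mm.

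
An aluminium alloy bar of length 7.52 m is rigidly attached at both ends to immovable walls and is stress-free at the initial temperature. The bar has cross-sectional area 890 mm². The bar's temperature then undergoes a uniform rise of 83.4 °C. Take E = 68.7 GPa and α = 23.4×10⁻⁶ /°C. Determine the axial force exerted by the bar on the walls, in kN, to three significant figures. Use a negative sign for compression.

Free thermal expansion αLΔT = 23.4e-6 · 7520 · 83.4 = 14.68 mm.
The walls impose strain ε = −(14.68)/7520 = -1.9516e-03; σ = Eε = 68700 · -1.9516e-03 = -134.1 MPa.
Wall reaction R = σ·A = -134.1·890 = -119300 N = -119.3 kN.

-119 kN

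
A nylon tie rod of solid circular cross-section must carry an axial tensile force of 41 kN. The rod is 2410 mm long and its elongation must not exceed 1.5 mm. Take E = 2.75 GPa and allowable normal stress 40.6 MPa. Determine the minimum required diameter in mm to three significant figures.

175 mm

Required area A ≥ P/σ_allow = 41000/40.6 = 1010 mm².
For a solid circular section, d ≥ √(4A/π) = 35.86 mm.
Elongation limit: A ≥ PL/(Eδ_allow) = 41000·2410/(2750·1.5) = 23950 mm² ⇒ d ≥ 174.6 mm.
The elongation limit governs.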